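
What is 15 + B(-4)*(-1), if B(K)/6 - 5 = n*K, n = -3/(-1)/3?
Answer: 9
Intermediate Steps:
n = 1 (n = -3*(-1)*(⅓) = 3*(⅓) = 1)
B(K) = 30 + 6*K (B(K) = 30 + 6*(1*K) = 30 + 6*K)
15 + B(-4)*(-1) = 15 + (30 + 6*(-4))*(-1) = 15 + (30 - 24)*(-1) = 15 + 6*(-1) = 15 - 6 = 9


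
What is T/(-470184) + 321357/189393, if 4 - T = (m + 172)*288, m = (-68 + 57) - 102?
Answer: 93865163/54166398 ≈ 1.7329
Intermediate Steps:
m = -113 (m = -11 - 102 = -113)
T = -16988 (T = 4 - (-113 + 172)*288 = 4 - 59*288 = 4 - 1*16992 = 4 - 16992 = -16988)
T/(-470184) + 321357/189393 = -16988/(-470184) + 321357/189393 = -16988*(-1/470184) + 321357*(1/189393) = 31/858 + 107119/63131 = 93865163/54166398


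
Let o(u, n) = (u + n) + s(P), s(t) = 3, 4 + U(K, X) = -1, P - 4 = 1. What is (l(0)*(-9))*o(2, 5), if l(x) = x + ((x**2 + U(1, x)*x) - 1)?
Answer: 90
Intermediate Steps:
P = 5 (P = 4 + 1 = 5)
U(K, X) = -5 (U(K, X) = -4 - 1 = -5)
o(u, n) = 3 + n + u (o(u, n) = (u + n) + 3 = (n + u) + 3 = 3 + n + u)
l(x) = -1 + x**2 - 4*x (l(x) = x + ((x**2 - 5*x) - 1) = x + (-1 + x**2 - 5*x) = -1 + x**2 - 4*x)
(l(0)*(-9))*o(2, 5) = ((-1 + 0**2 - 4*0)*(-9))*(3 + 5 + 2) = ((-1 + 0 + 0)*(-9))*10 = -1*(-9)*10 = 9*10 = 90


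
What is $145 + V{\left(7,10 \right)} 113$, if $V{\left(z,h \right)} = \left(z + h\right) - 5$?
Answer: $1501$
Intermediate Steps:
$V{\left(z,h \right)} = -5 + h + z$ ($V{\left(z,h \right)} = \left(h + z\right) - 5 = -5 + h + z$)
$145 + V{\left(7,10 \right)} 113 = 145 + \left(-5 + 10 + 7\right) 113 = 145 + 12 \cdot 113 = 145 + 1356 = 1501$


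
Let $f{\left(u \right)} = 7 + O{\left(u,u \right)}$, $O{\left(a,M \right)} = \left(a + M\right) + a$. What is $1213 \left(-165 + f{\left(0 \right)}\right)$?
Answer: $-191654$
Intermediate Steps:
$O{\left(a,M \right)} = M + 2 a$ ($O{\left(a,M \right)} = \left(M + a\right) + a = M + 2 a$)
$f{\left(u \right)} = 7 + 3 u$ ($f{\left(u \right)} = 7 + \left(u + 2 u\right) = 7 + 3 u$)
$1213 \left(-165 + f{\left(0 \right)}\right) = 1213 \left(-165 + \left(7 + 3 \cdot 0\right)\right) = 1213 \left(-165 + \left(7 + 0\right)\right) = 1213 \left(-165 + 7\right) = 1213 \left(-158\right) = -191654$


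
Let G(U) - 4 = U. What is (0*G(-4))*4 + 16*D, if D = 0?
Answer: 0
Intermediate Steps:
G(U) = 4 + U
(0*G(-4))*4 + 16*D = (0*(4 - 4))*4 + 16*0 = (0*0)*4 + 0 = 0*4 + 0 = 0 + 0 = 0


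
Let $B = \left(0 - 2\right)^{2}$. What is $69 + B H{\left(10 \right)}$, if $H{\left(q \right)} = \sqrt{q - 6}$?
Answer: $77$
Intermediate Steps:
$H{\left(q \right)} = \sqrt{-6 + q}$
$B = 4$ ($B = \left(-2\right)^{2} = 4$)
$69 + B H{\left(10 \right)} = 69 + 4 \sqrt{-6 + 10} = 69 + 4 \sqrt{4} = 69 + 4 \cdot 2 = 69 + 8 = 77$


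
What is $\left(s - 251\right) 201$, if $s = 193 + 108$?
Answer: $10050$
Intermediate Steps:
$s = 301$
$\left(s - 251\right) 201 = \left(301 - 251\right) 201 = 50 \cdot 201 = 10050$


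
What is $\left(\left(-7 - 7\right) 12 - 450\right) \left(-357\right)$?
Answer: $220626$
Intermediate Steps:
$\left(\left(-7 - 7\right) 12 - 450\right) \left(-357\right) = \left(\left(-14\right) 12 - 450\right) \left(-357\right) = \left(-168 - 450\right) \left(-357\right) = \left(-618\right) \left(-357\right) = 220626$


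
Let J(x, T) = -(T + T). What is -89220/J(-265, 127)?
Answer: 44610/127 ≈ 351.26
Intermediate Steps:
J(x, T) = -2*T
-89220/J(-265, 127) = -89220/((-2*127)) = -89220/(-254) = -89220*(-1/254) = 44610/127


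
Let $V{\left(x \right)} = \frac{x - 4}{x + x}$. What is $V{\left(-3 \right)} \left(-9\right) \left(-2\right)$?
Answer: $21$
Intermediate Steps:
$V{\left(x \right)} = \frac{-4 + x}{2 x}$
$V{\left(-3 \right)} \left(-9\right) \left(-2\right) = \frac{-4 - 3}{2 \left(-3\right)} \left(-9\right) \left(-2\right) = \frac{1}{2} \left(- \frac{1}{3}\right) \left(-7\right) \left(-9\right) \left(-2\right) = \frac{7}{6} \left(-9\right) \left(-2\right) = \left(- \frac{21}{2}\right) \left(-2\right) = 21$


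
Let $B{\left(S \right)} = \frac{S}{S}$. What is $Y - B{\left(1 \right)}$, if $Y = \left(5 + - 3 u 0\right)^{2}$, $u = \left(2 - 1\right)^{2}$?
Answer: $24$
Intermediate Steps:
$B{\left(S \right)} = 1$
$u = 1$ ($u = 1^{2} = 1$)
$Y = 25$ ($Y = \left(5 + \left(-3\right) 1 \cdot 0\right)^{2} = \left(5 - 0\right)^{2} = \left(5 + 0\right)^{2} = 5^{2} = 25$)
$Y - B{\left(1 \right)} = 25 - 1 = 24$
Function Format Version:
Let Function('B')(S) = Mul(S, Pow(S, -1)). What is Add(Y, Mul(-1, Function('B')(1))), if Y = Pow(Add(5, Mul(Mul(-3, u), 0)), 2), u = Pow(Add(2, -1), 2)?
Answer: 24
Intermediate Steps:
Function('B')(S) = 1
u = 1 (u = Pow(1, 2) = 1)
Y = 25 (Y = Pow(Add(5, Mul(Mul(-3, 1), 0)), 2) = Pow(Add(5, Mul(-3, 0)), 2) = Pow(Add(5, 0), 2) = Pow(5, 2) = 25)
Add(Y, Mul(-1, Function('B')(1))) = Add(25, Mul(-1, 1)) = Add(25, -1) = 24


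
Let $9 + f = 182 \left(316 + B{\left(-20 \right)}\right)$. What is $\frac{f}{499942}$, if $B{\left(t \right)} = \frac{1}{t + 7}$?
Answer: $\frac{57489}{499942} \approx 0.11499$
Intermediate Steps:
$B{\left(t \right)} = \frac{1}{7 + t}$
$f = 57489$ ($f = -9 + 182 \left(316 + \frac{1}{7 - 20}\right) = -9 + 182 \left(316 + \frac{1}{-13}\right) = -9 + 182 \left(316 - \frac{1}{13}\right) = -9 + 182 \cdot \frac{4107}{13} = -9 + 57498 = 57489$)
$\frac{f}{499942} = \frac{57489}{499942}$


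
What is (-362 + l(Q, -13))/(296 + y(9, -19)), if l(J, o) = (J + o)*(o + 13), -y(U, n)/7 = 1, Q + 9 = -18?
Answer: -362/289 ≈ -1.2526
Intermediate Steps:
Q = -27 (Q = -9 - 18 = -27)
y(U, n) = -7 (y(U, n) = -7*1 = -7)
l(J, o) = (13 + o)*(J + o) (l(J, o) = (J + o)*(13 + o) = (13 + o)*(J + o))
(-362 + l(Q, -13))/(296 + y(9, -19)) = (-362 + ((-13)**2 + 13*(-27) + 13*(-13) - 27*(-13)))/(296 - 7) = (-362 + (169 - 351 - 169 + 351))/289 = (-362 + 0)*(1/289) = -362*1/289 = -362/289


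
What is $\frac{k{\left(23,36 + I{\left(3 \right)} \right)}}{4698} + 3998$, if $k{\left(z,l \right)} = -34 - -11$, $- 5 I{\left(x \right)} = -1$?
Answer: $\frac{18782581}{4698} \approx 3998.0$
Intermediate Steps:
$I{\left(x \right)} = \frac{1}{5}$ ($I{\left(x \right)} = \left(- \frac{1}{5}\right) \left(-1\right) = \frac{1}{5}$)
$k{\left(z,l \right)} = -23$ ($k{\left(z,l \right)} = -34 + 11 = -23$)
$\frac{k{\left(23,36 + I{\left(3 \right)} \right)}}{4698} + 3998 = - \frac{23}{4698} + 3998 = \frac{18782581}{4698}$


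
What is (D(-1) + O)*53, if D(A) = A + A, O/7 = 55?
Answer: 20299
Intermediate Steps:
O = 385 (O = 7*55 = 385)
D(A) = 2*A
(D(-1) + O)*53 = (2*(-1) + 385)*53 = (-2 + 385)*53 = 383*53 = 20299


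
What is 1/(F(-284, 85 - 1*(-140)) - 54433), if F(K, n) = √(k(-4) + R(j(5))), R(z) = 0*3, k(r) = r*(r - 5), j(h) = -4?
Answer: -1/54427 ≈ -1.8373e-5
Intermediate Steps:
k(r) = r*(-5 + r)
R(z) = 0
F(K, n) = 6 (F(K, n) = √(-4*(-5 - 4) + 0) = √(-4*(-9) + 0) = √(36 + 0) = √36 = 6)
1/(F(-284, 85 - 1*(-140)) - 54433) = 1/(6 - 54433) = 1/(-54427) = -1/54427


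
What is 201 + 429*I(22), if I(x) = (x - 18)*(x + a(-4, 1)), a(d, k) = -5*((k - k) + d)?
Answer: 72273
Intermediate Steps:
a(d, k) = -5*d (a(d, k) = -5*(0 + d) = -5*d)
I(x) = (-18 + x)*(20 + x) (I(x) = (x - 18)*(x - 5*(-4)) = (-18 + x)*(x + 20) = (-18 + x)*(20 + x))
201 + 429*I(22) = 201 + 429*(-360 + 22**2 + 2*22) = 201 + 429*(-360 + 484 + 44) = 201 + 429*168 = 201 + 72072 = 72273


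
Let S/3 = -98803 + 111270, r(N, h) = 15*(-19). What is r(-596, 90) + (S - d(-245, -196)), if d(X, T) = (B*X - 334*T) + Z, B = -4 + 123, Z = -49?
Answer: 856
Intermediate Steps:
B = 119
r(N, h) = -285
d(X, T) = -49 - 334*T + 119*X (d(X, T) = (119*X - 334*T) - 49 = (-334*T + 119*X) - 49 = -49 - 334*T + 119*X)
S = 37401 (S = 3*(-98803 + 111270) = 3*12467 = 37401)
r(-596, 90) + (S - d(-245, -196)) = -285 + (37401 - (-49 - 334*(-196) + 119*(-245))) = -285 + (37401 - (-49 + 65464 - 29155)) = -285 + (37401 - 1*36260) = -285 + (37401 - 36260) = -285 + 1141 = 856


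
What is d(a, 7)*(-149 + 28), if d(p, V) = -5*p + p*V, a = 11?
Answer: -2662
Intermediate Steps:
d(p, V) = -5*p + V*p
d(a, 7)*(-149 + 28) = (11*(-5 + 7))*(-149 + 28) = (11*2)*(-121) = 22*(-121) = -2662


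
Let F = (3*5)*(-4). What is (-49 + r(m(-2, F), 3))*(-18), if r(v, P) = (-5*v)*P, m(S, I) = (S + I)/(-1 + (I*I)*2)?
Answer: 6332778/7199 ≈ 879.67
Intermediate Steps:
F = -60 (F = 15*(-4) = -60)
m(S, I) = (I + S)/(-1 + 2*I**2) (m(S, I) = (I + S)/(-1 + I**2*2) = (I + S)/(-1 + 2*I**2))
r(v, P) = -5*P*v
(-49 + r(m(-2, F), 3))*(-18) = (-49 - 5*3*(-60 - 2)/(-1 + 2*(-60)**2))*(-18) = (-49 - 5*3*-62/(-1 + 2*3600))*(-18) = (-49 - 5*3*-62/(-1 + 7200))*(-18) = (-49 - 5*3*-62/7199)*(-18) = (-49 - 5*3*(1/7199)*(-62))*(-18) = (-49 - 5*3*(-62/7199))*(-18) = (-49 + 930/7199)*(-18) = -351821/7199*(-18) = 6332778/7199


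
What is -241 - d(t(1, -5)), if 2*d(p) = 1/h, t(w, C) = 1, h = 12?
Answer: -5785/24 ≈ -241.04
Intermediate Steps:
d(p) = 1/24 (d(p) = (½)/12 = (½)*(1/12) = 1/24)
-241 - d(t(1, -5)) = -241 - 1*1/24 = -241 - 1/24 = -5785/24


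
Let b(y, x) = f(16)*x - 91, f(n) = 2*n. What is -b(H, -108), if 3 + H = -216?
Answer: 3547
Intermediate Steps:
H = -219 (H = -3 - 216 = -219)
b(y, x) = -91 + 32*x (b(y, x) = (2*16)*x - 91 = 32*x - 91 = -91 + 32*x)
-b(H, -108) = -(-91 + 32*(-108)) = -(-91 - 3456) = -1*(-3547) = 3547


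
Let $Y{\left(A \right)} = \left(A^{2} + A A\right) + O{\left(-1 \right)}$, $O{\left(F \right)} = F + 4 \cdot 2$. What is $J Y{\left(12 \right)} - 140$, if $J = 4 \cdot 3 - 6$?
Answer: $1630$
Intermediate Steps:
$J = 6$ ($J = 12 - 6 = 6$)
$O{\left(F \right)} = 8 + F$ ($O{\left(F \right)} = F + 8 = 8 + F$)
$Y{\left(A \right)} = 7 + 2 A^{2}$ ($Y{\left(A \right)} = \left(A^{2} + A A\right) + \left(8 - 1\right) = \left(A^{2} + A^{2}\right) + 7 = 2 A^{2} + 7 = 7 + 2 A^{2}$)
$J Y{\left(12 \right)} - 140 = 6 \left(7 + 2 \cdot 12^{2}\right) - 140 = 6 \left(7 + 2 \cdot 144\right) - 140 = 6 \left(7 + 288\right) - 140 = 6 \cdot 295 - 140 = 1770 - 140 = 1630$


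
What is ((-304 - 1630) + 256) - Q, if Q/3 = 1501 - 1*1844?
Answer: -649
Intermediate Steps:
Q = -1029 (Q = 3*(1501 - 1*1844) = 3*(1501 - 1844) = 3*(-343) = -1029)
((-304 - 1630) + 256) - Q = ((-304 - 1630) + 256) - 1*(-1029) = (-1934 + 256) + 1029 = -1678 + 1029 = -649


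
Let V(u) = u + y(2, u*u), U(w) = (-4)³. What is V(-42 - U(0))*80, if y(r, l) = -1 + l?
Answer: 40400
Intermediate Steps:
U(w) = -64
V(u) = -1 + u + u² (V(u) = u + (-1 + u*u) = u + (-1 + u²) = -1 + u + u²)
V(-42 - U(0))*80 = (-1 + (-42 - 1*(-64)) + (-42 - 1*(-64))²)*80 = (-1 + (-42 + 64) + (-42 + 64)²)*80 = (-1 + 22 + 22²)*80 = (-1 + 22 + 484)*80 = 505*80 = 40400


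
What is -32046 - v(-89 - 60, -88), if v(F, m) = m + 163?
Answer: -32121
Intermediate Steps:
v(F, m) = 163 + m
-32046 - v(-89 - 60, -88) = -32046 - (163 - 88) = -32046 - 1*75 = -32046 - 75 = -32121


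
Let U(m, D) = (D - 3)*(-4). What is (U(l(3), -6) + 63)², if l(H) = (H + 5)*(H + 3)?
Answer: 9801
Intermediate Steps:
l(H) = (3 + H)*(5 + H) (l(H) = (5 + H)*(3 + H) = (3 + H)*(5 + H))
U(m, D) = 12 - 4*D (U(m, D) = (-3 + D)*(-4) = 12 - 4*D)
(U(l(3), -6) + 63)² = ((12 - 4*(-6)) + 63)² = ((12 + 24) + 63)² = (36 + 63)² = 99² = 9801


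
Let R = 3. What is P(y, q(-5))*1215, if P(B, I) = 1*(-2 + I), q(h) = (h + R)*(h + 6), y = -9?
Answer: -4860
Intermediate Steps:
q(h) = (3 + h)*(6 + h) (q(h) = (h + 3)*(h + 6) = (3 + h)*(6 + h))
P(B, I) = -2 + I
P(y, q(-5))*1215 = (-2 + (18 + (-5)² + 9*(-5)))*1215 = (-2 + (18 + 25 - 45))*1215 = (-2 - 2)*1215 = -4*1215 = -4860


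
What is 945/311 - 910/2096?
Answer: 848855/325928 ≈ 2.6044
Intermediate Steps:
945/311 - 910/2096 = 945*(1/311) - 910*1/2096 = 945/311 - 455/1048 = 848855/325928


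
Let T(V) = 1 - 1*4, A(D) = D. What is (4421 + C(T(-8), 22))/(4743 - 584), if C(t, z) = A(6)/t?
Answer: 4419/4159 ≈ 1.0625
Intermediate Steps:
T(V) = -3 (T(V) = 1 - 4 = -3)
C(t, z) = 6/t
(4421 + C(T(-8), 22))/(4743 - 584) = (4421 + 6/(-3))/(4743 - 584) = (4421 + 6*(-⅓))/4159 = (4421 - 2)*(1/4159) = 4419*(1/4159) = 4419/4159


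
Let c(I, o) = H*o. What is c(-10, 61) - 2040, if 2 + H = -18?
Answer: -3260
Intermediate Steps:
H = -20 (H = -2 - 18 = -20)
c(I, o) = -20*o
c(-10, 61) - 2040 = -20*61 - 2040 = -1220 - 2040 = -3260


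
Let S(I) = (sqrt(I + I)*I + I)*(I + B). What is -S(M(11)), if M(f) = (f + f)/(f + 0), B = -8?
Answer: 36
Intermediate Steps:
M(f) = 2 (M(f) = (2*f)/f = 2)
S(I) = (-8 + I)*(I + sqrt(2)*I**(3/2)) (S(I) = (sqrt(I + I)*I + I)*(I - 8) = (sqrt(2*I)*I + I)*(-8 + I) = ((sqrt(2)*sqrt(I))*I + I)*(-8 + I) = (sqrt(2)*I**(3/2) + I)*(-8 + I) = (I + sqrt(2)*I**(3/2))*(-8 + I) = (-8 + I)*(I + sqrt(2)*I**(3/2)))
-S(M(11)) = -(2**2 - 8*2 + sqrt(2)*2**(5/2) - 8*sqrt(2)*2**(3/2)) = -(4 - 16 + sqrt(2)*(4*sqrt(2)) - 8*sqrt(2)*2*sqrt(2)) = -(4 - 16 + 8 - 32) = -1*(-36) = 36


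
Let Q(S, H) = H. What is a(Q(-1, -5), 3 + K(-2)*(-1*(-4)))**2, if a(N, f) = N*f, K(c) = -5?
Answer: 7225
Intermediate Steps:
a(Q(-1, -5), 3 + K(-2)*(-1*(-4)))**2 = (-5*(3 - (-5)*(-4)))**2 = (-5*(3 - 5*4))**2 = (-5*(3 - 20))**2 = (-5*(-17))**2 = 85**2 = 7225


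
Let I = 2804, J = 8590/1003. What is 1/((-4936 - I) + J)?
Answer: -1003/7754630 ≈ -0.00012934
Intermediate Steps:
J = 8590/1003 (J = 8590*(1/1003) = 8590/1003 ≈ 8.5643)
1/((-4936 - I) + J) = 1/((-4936 - 1*2804) + 8590/1003) = 1/((-4936 - 2804) + 8590/1003) = 1/(-7740 + 8590/1003) = 1/(-7754630/1003) = -1003/7754630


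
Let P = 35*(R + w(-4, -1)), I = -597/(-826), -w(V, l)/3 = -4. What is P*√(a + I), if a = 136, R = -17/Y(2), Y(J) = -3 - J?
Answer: 77*√93282658/118 ≈ 6302.4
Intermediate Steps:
w(V, l) = 12 (w(V, l) = -3*(-4) = 12)
R = 17/5 (R = -17/(-3 - 1*2) = -17/(-3 - 2) = -17/(-5) = -17*(-⅕) = 17/5 ≈ 3.4000)
I = 597/826 (I = -597*(-1/826) = 597/826 ≈ 0.72276)
P = 539 (P = 35*(17/5 + 12) = 35*(77/5) = 539)
P*√(a + I) = 539*√(136 + 597/826) = 539*√(112933/826) = 539*(√93282658/826) = 77*√93282658/118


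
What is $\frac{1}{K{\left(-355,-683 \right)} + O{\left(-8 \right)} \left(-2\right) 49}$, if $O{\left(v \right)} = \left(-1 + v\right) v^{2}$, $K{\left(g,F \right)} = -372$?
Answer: $\frac{1}{56076} \approx 1.7833 \cdot 10^{-5}$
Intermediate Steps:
$O{\left(v \right)} = v^{2} \left(-1 + v\right)$
$\frac{1}{K{\left(-355,-683 \right)} + O{\left(-8 \right)} \left(-2\right) 49} = \frac{1}{-372 + \left(-8\right)^{2} \left(-1 - 8\right) \left(-2\right) 49} = \frac{1}{-372 + 64 \left(-9\right) \left(-2\right) 49} = \frac{1}{-372 + \left(-576\right) \left(-2\right) 49} = \frac{1}{-372 + 1152 \cdot 49} = \frac{1}{-372 + 56448} = \frac{1}{56076}$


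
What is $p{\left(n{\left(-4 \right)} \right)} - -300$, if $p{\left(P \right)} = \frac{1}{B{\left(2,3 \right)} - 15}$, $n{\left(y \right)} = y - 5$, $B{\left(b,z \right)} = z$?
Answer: $\frac{3599}{12} \approx 299.92$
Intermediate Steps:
$n{\left(y \right)} = -5 + y$
$p{\left(P \right)} = - \frac{1}{12}$ ($p{\left(P \right)} = \frac{1}{3 - 15} = \frac{1}{-12} = - \frac{1}{12}$)
$p{\left(n{\left(-4 \right)} \right)} - -300 = - \frac{1}{12} - -300 = - \frac{1}{12} + 300 = \frac{3599}{12}$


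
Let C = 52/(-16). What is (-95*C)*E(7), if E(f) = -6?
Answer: -3705/2 ≈ -1852.5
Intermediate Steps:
C = -13/4 (C = 52*(-1/16) = -13/4 ≈ -3.2500)
(-95*C)*E(7) = -95*(-13/4)*(-6) = (1235/4)*(-6) = -3705/2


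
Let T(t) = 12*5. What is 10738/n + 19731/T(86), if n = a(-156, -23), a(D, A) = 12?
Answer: 73421/60 ≈ 1223.7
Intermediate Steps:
n = 12
T(t) = 60
10738/n + 19731/T(86) = 10738/12 + 19731/60 = 10738*(1/12) + 19731*(1/60) = 5369/6 + 6577/20 = 73421/60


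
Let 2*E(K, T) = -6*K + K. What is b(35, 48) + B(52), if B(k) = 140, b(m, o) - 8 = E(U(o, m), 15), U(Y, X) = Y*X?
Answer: -4052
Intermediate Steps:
U(Y, X) = X*Y
E(K, T) = -5*K/2 (E(K, T) = (-6*K + K)/2 = (-5*K)/2 = -5*K/2)
b(m, o) = 8 - 5*m*o/2
b(35, 48) + B(52) = (8 - 5/2*35*48) + 140 = (8 - 4200) + 140 = -4192 + 140 = -4052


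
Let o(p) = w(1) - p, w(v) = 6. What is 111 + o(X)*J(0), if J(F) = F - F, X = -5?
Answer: 111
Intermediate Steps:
o(p) = 6 - p
J(F) = 0
111 + o(X)*J(0) = 111 + (6 - 1*(-5))*0 = 111 + (6 + 5)*0 = 111 + 11*0 = 111 + 0 = 111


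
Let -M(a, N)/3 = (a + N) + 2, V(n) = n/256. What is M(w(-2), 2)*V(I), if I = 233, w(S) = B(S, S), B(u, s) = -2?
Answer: -699/128 ≈ -5.4609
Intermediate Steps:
w(S) = -2
V(n) = n/256 (V(n) = n*(1/256) = n/256)
M(a, N) = -6 - 3*N - 3*a (M(a, N) = -3*((a + N) + 2) = -3*((N + a) + 2) = -3*(2 + N + a) = -6 - 3*N - 3*a)
M(w(-2), 2)*V(I) = (-6 - 3*2 - 3*(-2))*((1/256)*233) = (-6 - 6 + 6)*(233/256) = -6*233/256 = -699/128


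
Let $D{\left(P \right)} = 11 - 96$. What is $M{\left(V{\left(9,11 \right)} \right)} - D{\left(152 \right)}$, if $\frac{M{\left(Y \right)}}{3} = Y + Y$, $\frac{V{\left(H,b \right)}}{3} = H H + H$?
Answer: $1705$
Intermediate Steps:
$D{\left(P \right)} = -85$
$V{\left(H,b \right)} = 3 H + 3 H^{2}$ ($V{\left(H,b \right)} = 3 \left(H H + H\right) = 3 \left(H^{2} + H\right) = 3 \left(H + H^{2}\right) = 3 H + 3 H^{2}$)
$M{\left(Y \right)} = 6 Y$ ($M{\left(Y \right)} = 3 \left(Y + Y\right) = 3 \cdot 2 Y = 6 Y$)
$M{\left(V{\left(9,11 \right)} \right)} - D{\left(152 \right)} = 6 \cdot 3 \cdot 9 \left(1 + 9\right) - -85 = 6 \cdot 3 \cdot 9 \cdot 10 + 85 = 6 \cdot 270 + 85 = 1620 + 85 = 1705$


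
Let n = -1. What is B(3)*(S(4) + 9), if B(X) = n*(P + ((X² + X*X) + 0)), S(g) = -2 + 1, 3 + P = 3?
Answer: -144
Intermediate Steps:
P = 0 (P = -3 + 3 = 0)
S(g) = -1
B(X) = -2*X² (B(X) = -(0 + ((X² + X*X) + 0)) = -(0 + ((X² + X²) + 0)) = -(0 + (2*X² + 0)) = -(0 + 2*X²) = -2*X²)
B(3)*(S(4) + 9) = (-2*3²)*(-1 + 9) = -2*9*8 = -18*8 = -144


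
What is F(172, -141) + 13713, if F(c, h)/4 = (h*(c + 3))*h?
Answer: 13930413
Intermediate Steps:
F(c, h) = 4*h²*(3 + c) (F(c, h) = 4*((h*(c + 3))*h) = 4*((h*(3 + c))*h) = 4*(h²*(3 + c)) = 4*h²*(3 + c))
F(172, -141) + 13713 = 4*(-141)²*(3 + 172) + 13713 = 4*19881*175 + 13713 = 13916700 + 13713 = 13930413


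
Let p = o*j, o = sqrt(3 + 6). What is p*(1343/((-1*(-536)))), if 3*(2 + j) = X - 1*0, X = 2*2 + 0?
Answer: -1343/268 ≈ -5.0112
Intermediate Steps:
X = 4 (X = 4 + 0 = 4)
o = 3 (o = sqrt(9) = 3)
j = -2/3 (j = -2 + (4 - 1*0)/3 = -2 + (4 + 0)/3 = -2 + (1/3)*4 = -2 + 4/3 = -2/3 ≈ -0.66667)
p = -2 (p = 3*(-2/3) = -2)
p*(1343/((-1*(-536)))) = -2686/((-1*(-536))) = -2686/536 = -2*1343/536 = -1343/268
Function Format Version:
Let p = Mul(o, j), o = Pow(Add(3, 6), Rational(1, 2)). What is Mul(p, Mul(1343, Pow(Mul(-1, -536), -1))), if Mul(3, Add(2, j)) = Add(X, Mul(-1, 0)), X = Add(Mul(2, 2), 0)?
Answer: Rational(-1343, 268) ≈ -5.0112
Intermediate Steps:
X = 4 (X = Add(4, 0) = 4)
o = 3 (o = Pow(9, Rational(1, 2)) = 3)
j = Rational(-2, 3) (j = Add(-2, Mul(Rational(1, 3), Add(4, Mul(-1, 0)))) = Add(-2, Mul(Rational(1, 3), Add(4, 0))) = Add(-2, Mul(Rational(1, 3), 4)) = Add(-2, Rational(4, 3)) = Rational(-2, 3) ≈ -0.66667)
p = -2 (p = Mul(3, Rational(-2, 3)) = -2)
Mul(p, Mul(1343, Pow(Mul(-1, -536), -1))) = Mul(-2, Mul(1343, Pow(Mul(-1, -536), -1))) = Mul(-2, Mul(1343, Pow(536, -1))) = Mul(-2, Mul(1343, Rational(1, 536))) = Mul(-2, Rational(1343, 536)) = Rational(-1343, 268)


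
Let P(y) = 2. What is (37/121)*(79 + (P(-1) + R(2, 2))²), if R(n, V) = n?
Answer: 3515/121 ≈ 29.050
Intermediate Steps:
(37/121)*(79 + (P(-1) + R(2, 2))²) = (37/121)*(79 + (2 + 2)²) = (37*(1/121))*(79 + 4²) = 37*(79 + 16)/121 = (37/121)*95 = 3515/121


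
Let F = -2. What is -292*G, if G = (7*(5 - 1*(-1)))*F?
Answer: 24528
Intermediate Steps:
G = -84 (G = (7*(5 - 1*(-1)))*(-2) = (7*(5 + 1))*(-2) = (7*6)*(-2) = 42*(-2) = -84)
-292*G = -292*(-84) = 24528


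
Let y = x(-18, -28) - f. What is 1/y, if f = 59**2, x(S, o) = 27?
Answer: -1/3454 ≈ -0.00028952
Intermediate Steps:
f = 3481
y = -3454 (y = 27 - 1*3481 = 27 - 3481 = -3454)
1/y = 1/(-3454) = -1/3454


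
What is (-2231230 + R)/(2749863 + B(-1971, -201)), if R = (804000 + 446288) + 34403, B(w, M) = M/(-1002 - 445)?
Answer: -456547311/1326350654 ≈ -0.34421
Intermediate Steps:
B(w, M) = -M/1447 (B(w, M) = M/(-1447) = M*(-1/1447) = -M/1447)
R = 1284691 (R = 1250288 + 34403 = 1284691)
(-2231230 + R)/(2749863 + B(-1971, -201)) = (-2231230 + 1284691)/(2749863 - 1/1447*(-201)) = -946539/(2749863 + 201/1447) = -946539/3979051962/1447 = -946539*1447/3979051962 = -456547311/1326350654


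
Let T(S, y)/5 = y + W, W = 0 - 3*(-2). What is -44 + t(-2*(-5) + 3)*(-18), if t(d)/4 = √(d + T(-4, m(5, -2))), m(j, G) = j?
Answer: -44 - 144*√17 ≈ -637.73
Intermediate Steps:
W = 6 (W = 0 + 6 = 6)
T(S, y) = 30 + 5*y (T(S, y) = 5*(y + 6) = 5*(6 + y) = 30 + 5*y)
t(d) = 4*√(55 + d) (t(d) = 4*√(d + (30 + 5*5)) = 4*√(d + (30 + 25)) = 4*√(d + 55) = 4*√(55 + d))
-44 + t(-2*(-5) + 3)*(-18) = -44 + (4*√(55 + (-2*(-5) + 3)))*(-18) = -44 + (4*√(55 + (10 + 3)))*(-18) = -44 + (4*√(55 + 13))*(-18) = -44 + (4*√68)*(-18) = -44 + (4*(2*√17))*(-18) = -44 + (8*√17)*(-18) = -44 - 144*√17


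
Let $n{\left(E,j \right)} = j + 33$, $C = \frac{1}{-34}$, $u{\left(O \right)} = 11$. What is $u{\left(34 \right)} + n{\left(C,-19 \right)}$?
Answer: $25$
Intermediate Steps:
$C = - \frac{1}{34} \approx -0.029412$
$n{\left(E,j \right)} = 33 + j$
$u{\left(34 \right)} + n{\left(C,-19 \right)} = 11 + \left(33 - 19\right) = 11 + 14 = 25$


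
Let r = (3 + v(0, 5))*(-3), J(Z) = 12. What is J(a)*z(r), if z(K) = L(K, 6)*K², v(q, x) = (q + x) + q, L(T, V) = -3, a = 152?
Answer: -20736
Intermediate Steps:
v(q, x) = x + 2*q
r = -24 (r = (3 + (5 + 2*0))*(-3) = (3 + (5 + 0))*(-3) = (3 + 5)*(-3) = 8*(-3) = -24)
z(K) = -3*K²
J(a)*z(r) = 12*(-3*(-24)²) = 12*(-3*576) = 12*(-1728) = -20736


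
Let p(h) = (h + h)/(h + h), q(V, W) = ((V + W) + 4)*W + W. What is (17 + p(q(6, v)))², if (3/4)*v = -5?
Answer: 324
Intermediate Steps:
v = -20/3 (v = (4/3)*(-5) = -20/3 ≈ -6.6667)
q(V, W) = W + W*(4 + V + W) (q(V, W) = (4 + V + W)*W + W = W*(4 + V + W) + W = W + W*(4 + V + W))
p(h) = 1 (p(h) = (2*h)/((2*h)) = (2*h)*(1/(2*h)) = 1)
(17 + p(q(6, v)))² = (17 + 1)² = 18² = 324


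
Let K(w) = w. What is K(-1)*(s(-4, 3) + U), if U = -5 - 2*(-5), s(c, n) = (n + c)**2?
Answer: -6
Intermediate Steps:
s(c, n) = (c + n)**2
U = 5 (U = -5 + 10 = 5)
K(-1)*(s(-4, 3) + U) = -((-4 + 3)**2 + 5) = -((-1)**2 + 5) = -(1 + 5) = -1*6 = -6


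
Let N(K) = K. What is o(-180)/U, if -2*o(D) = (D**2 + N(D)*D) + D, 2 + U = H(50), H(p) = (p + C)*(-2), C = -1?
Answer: 3231/10 ≈ 323.10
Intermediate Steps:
H(p) = 2 - 2*p (H(p) = (p - 1)*(-2) = (-1 + p)*(-2) = 2 - 2*p)
U = -100 (U = -2 + (2 - 2*50) = -2 + (2 - 100) = -2 - 98 = -100)
o(D) = -D**2 - D/2 (o(D) = -((D**2 + D*D) + D)/2 = -((D**2 + D**2) + D)/2 = -(2*D**2 + D)/2 = -(D + 2*D**2)/2 = -D**2 - D/2)
o(-180)/U = -1*(-180)*(1/2 - 180)/(-100) = -1*(-180)*(-359/2)*(-1/100) = -32310*(-1/100) = 3231/10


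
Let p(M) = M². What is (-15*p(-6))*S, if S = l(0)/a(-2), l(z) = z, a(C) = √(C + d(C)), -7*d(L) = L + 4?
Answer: 0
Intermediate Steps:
d(L) = -4/7 - L/7 (d(L) = -(L + 4)/7 = -(4 + L)/7 = -4/7 - L/7)
a(C) = √(-4/7 + 6*C/7) (a(C) = √(C + (-4/7 - C/7)) = √(-4/7 + 6*C/7))
S = 0 (S = 0/((√(-28 + 42*(-2))/7)) = 0/((√(-28 - 84)/7)) = 0/((√(-112)/7)) = 0/(((4*I*√7)/7)) = 0/((4*I*√7/7)) = 0*(-I*√7/4) = 0)
(-15*p(-6))*S = -15*(-6)²*0 = -15*36*0 = -540*0 = 0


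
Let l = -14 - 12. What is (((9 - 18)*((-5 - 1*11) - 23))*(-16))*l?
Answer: 146016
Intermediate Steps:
l = -26
(((9 - 18)*((-5 - 1*11) - 23))*(-16))*l = (((9 - 18)*((-5 - 1*11) - 23))*(-16))*(-26) = (-9*((-5 - 11) - 23)*(-16))*(-26) = (-9*(-16 - 23)*(-16))*(-26) = (-9*(-39)*(-16))*(-26) = (351*(-16))*(-26) = -5616*(-26) = 146016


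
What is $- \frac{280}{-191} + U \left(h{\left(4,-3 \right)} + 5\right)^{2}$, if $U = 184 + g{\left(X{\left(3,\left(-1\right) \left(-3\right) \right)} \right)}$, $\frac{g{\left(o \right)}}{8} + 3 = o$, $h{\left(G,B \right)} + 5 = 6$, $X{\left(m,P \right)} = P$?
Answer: $\frac{1265464}{191} \approx 6625.5$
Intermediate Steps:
$h{\left(G,B \right)} = 1$ ($h{\left(G,B \right)} = -5 + 6 = 1$)
$g{\left(o \right)} = -24 + 8 o$
$U = 184$ ($U = 184 - \left(24 - 8 \left(\left(-1\right) \left(-3\right)\right)\right) = 184 + \left(-24 + 8 \cdot 3\right) = 184 + \left(-24 + 24\right) = 184 + 0 = 184$)
$- \frac{280}{-191} + U \left(h{\left(4,-3 \right)} + 5\right)^{2} = - \frac{280}{-191} + 184 \left(1 + 5\right)^{2} = \left(-280\right) \left(- \frac{1}{191}\right) + 184 \cdot 6^{2} = \frac{280}{191} + 184 \cdot 36 = \frac{280}{191} + 6624 = \frac{1265464}{191}$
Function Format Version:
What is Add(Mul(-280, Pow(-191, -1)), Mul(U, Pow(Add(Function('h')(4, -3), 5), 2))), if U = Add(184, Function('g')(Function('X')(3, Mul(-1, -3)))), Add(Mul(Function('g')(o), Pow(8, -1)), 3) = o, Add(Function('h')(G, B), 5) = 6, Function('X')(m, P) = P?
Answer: Rational(1265464, 191) ≈ 6625.5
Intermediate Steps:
Function('h')(G, B) = 1 (Function('h')(G, B) = Add(-5, 6) = 1)
Function('g')(o) = Add(-24, Mul(8, o))
U = 184 (U = Add(184, Add(-24, Mul(8, Mul(-1, -3)))) = Add(184, Add(-24, Mul(8, 3))) = Add(184, Add(-24, 24)) = Add(184, 0) = 184)
Add(Mul(-280, Pow(-191, -1)), Mul(U, Pow(Add(Function('h')(4, -3), 5), 2))) = Add(Mul(-280, Pow(-191, -1)), Mul(184, Pow(Add(1, 5), 2))) = Add(Mul(-280, Rational(-1, 191)), Mul(184, Pow(6, 2))) = Add(Rational(280, 191), Mul(184, 36)) = Add(Rational(280, 191), 6624) = Rational(1265464, 191)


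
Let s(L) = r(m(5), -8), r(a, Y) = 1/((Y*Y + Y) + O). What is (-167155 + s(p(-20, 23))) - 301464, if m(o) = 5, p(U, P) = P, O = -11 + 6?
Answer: -23899568/51 ≈ -4.6862e+5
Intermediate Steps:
O = -5
r(a, Y) = 1/(-5 + Y + Y**2) (r(a, Y) = 1/((Y*Y + Y) - 5) = 1/((Y**2 + Y) - 5) = 1/((Y + Y**2) - 5) = 1/(-5 + Y + Y**2))
s(L) = 1/51 (s(L) = 1/(-5 - 8 + (-8)**2) = 1/(-5 - 8 + 64) = 1/51)
(-167155 + s(p(-20, 23))) - 301464 = (-167155 + 1/51) - 301464 = -8524904/51 - 301464 = -23899568/51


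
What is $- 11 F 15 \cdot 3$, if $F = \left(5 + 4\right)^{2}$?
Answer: $-40095$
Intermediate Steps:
$F = 81$ ($F = 9^{2} = 81$)
$- 11 F 15 \cdot 3 = \left(-11\right) 81 \cdot 15 \cdot 3 = \left(-891\right) 45 = -40095$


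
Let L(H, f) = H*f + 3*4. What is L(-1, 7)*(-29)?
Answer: -145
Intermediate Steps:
L(H, f) = 12 + H*f (L(H, f) = H*f + 12 = 12 + H*f)
L(-1, 7)*(-29) = (12 - 1*7)*(-29) = (12 - 7)*(-29) = 5*(-29) = -145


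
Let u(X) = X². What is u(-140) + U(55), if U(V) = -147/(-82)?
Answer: 1607347/82 ≈ 19602.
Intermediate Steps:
U(V) = 147/82 (U(V) = -147*(-1/82) = 147/82)
u(-140) + U(55) = (-140)² + 147/82 = 19600 + 147/82 = 1607347/82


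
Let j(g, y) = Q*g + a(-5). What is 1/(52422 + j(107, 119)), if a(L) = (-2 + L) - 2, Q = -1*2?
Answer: 1/52199 ≈ 1.9157e-5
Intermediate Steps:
Q = -2
a(L) = -4 + L
j(g, y) = -9 - 2*g (j(g, y) = -2*g + (-4 - 5) = -2*g - 9 = -9 - 2*g)
1/(52422 + j(107, 119)) = 1/(52422 + (-9 - 2*107)) = 1/(52422 + (-9 - 214)) = 1/(52422 - 223) = 1/52199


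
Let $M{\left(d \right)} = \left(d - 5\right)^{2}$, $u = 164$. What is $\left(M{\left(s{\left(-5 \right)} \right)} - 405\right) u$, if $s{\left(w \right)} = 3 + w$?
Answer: $-58384$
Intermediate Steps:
$M{\left(d \right)} = \left(-5 + d\right)^{2}$
$\left(M{\left(s{\left(-5 \right)} \right)} - 405\right) u = \left(\left(-5 + \left(3 - 5\right)\right)^{2} - 405\right) 164 = \left(\left(-5 - 2\right)^{2} - 405\right) 164 = \left(\left(-7\right)^{2} - 405\right) 164 = \left(49 - 405\right) 164 = \left(-356\right) 164 = -58384$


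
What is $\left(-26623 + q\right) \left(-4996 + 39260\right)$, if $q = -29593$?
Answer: $-1926185024$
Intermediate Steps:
$\left(-26623 + q\right) \left(-4996 + 39260\right) = \left(-26623 - 29593\right) \left(-4996 + 39260\right) = \left(-56216\right) 34264 = -1926185024$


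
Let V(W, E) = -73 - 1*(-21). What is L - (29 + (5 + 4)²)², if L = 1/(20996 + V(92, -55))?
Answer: -253422399/20944 ≈ -12100.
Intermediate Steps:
V(W, E) = -52 (V(W, E) = -73 + 21 = -52)
L = 1/20944 (L = 1/(20996 - 52) = 1/20944 ≈ 4.7746e-5)
L - (29 + (5 + 4)²)² = 1/20944 - (29 + (5 + 4)²)² = 1/20944 - (29 + 9²)² = 1/20944 - (29 + 81)² = 1/20944 - 1*110² = 1/20944 - 1*12100 = 1/20944 - 12100 = -253422399/20944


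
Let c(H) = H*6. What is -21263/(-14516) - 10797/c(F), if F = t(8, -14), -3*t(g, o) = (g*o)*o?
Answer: 55852505/11380544 ≈ 4.9077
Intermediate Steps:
t(g, o) = -g*o**2/3 (t(g, o) = -g*o*o/3 = -g*o**2/3)
F = -1568/3 (F = -1/3*8*(-14)**2 = -1/3*8*196 = -1568/3 ≈ -522.67)
c(H) = 6*H
-21263/(-14516) - 10797/c(F) = -21263/(-14516) - 10797/(6*(-1568/3)) = -21263*(-1/14516) - 10797/(-3136) = 21263/14516 - 10797*(-1/3136) = 21263/14516 + 10797/3136 = 55852505/11380544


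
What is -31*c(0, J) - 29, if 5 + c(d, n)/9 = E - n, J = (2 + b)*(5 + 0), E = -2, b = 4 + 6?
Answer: 18664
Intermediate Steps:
b = 10
J = 60 (J = (2 + 10)*(5 + 0) = 12*5 = 60)
c(d, n) = -63 - 9*n (c(d, n) = -45 + 9*(-2 - n) = -45 + (-18 - 9*n) = -63 - 9*n)
-31*c(0, J) - 29 = -31*(-63 - 9*60) - 29 = -31*(-63 - 540) - 29 = -31*(-603) - 29 = 18693 - 29 = 18664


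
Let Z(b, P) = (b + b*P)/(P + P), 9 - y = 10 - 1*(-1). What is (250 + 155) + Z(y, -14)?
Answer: 5657/14 ≈ 404.07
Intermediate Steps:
y = -2 (y = 9 - (10 - 1*(-1)) = 9 - (10 + 1) = 9 - 1*11 = 9 - 11 = -2)
Z(b, P) = (b + P*b)/(2*P) (Z(b, P) = (b + P*b)/((2*P)) = (b + P*b)*(1/(2*P)) = (b + P*b)/(2*P))
(250 + 155) + Z(y, -14) = (250 + 155) + (½)*(-2)*(1 - 14)/(-14) = 405 + (½)*(-2)*(-1/14)*(-13) = 405 - 13/14 = 5657/14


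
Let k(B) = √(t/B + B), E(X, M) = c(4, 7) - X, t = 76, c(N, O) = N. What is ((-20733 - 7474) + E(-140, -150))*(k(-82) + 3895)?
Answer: -109305385 - 280630*I*√1394/41 ≈ -1.0931e+8 - 2.5555e+5*I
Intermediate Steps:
E(X, M) = 4 - X
k(B) = √(B + 76/B) (k(B) = √(76/B + B) = √(B + 76/B))
((-20733 - 7474) + E(-140, -150))*(k(-82) + 3895) = ((-20733 - 7474) + (4 - 1*(-140)))*(√(-82 + 76/(-82)) + 3895) = (-28207 + (4 + 140))*(√(-82 + 76*(-1/82)) + 3895) = (-28207 + 144)*(√(-82 - 38/41) + 3895) = -28063*(√(-3400/41) + 3895) = -28063*(10*I*√1394/41 + 3895) = -28063*(3895 + 10*I*√1394/41) = -109305385 - 280630*I*√1394/41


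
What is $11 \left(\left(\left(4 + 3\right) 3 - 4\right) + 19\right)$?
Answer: $396$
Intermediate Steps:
$11 \left(\left(\left(4 + 3\right) 3 - 4\right) + 19\right) = 11 \left(\left(7 \cdot 3 - 4\right) + 19\right) = 11 \left(\left(21 - 4\right) + 19\right) = 11 \left(17 + 19\right) = 11 \cdot 36 = 396$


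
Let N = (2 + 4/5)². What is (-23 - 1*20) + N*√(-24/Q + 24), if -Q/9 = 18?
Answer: -43 + 392*√489/225 ≈ -4.4736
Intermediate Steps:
Q = -162 (Q = -9*18 = -162)
N = 196/25 (N = (2 + 4*(⅕))² = (2 + ⅘)² = (14/5)² = 196/25 ≈ 7.8400)
(-23 - 1*20) + N*√(-24/Q + 24) = (-23 - 1*20) + 196*√(-24/(-162) + 24)/25 = (-23 - 20) + 196*√(-24*(-1/162) + 24)/25 = -43 + 196*√(4/27 + 24)/25 = -43 + 196*√(652/27)/25 = -43 + 196*(2*√489/9)/25 = -43 + 392*√489/225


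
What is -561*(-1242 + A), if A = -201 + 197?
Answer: 699006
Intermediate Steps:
A = -4
-561*(-1242 + A) = -561*(-1242 - 4) = -561*(-1246) = 699006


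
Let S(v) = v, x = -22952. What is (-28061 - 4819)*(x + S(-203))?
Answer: 761336400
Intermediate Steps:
(-28061 - 4819)*(x + S(-203)) = (-28061 - 4819)*(-22952 - 203) = -32880*(-23155) = 761336400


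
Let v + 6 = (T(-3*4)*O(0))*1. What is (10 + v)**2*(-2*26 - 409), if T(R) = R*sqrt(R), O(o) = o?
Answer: -7376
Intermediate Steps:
T(R) = R**(3/2)
v = -6 (v = -6 + ((-3*4)**(3/2)*0)*1 = -6 + ((-12)**(3/2)*0)*1 = -6 + (-24*I*sqrt(3)*0)*1 = -6 + 0*1 = -6 + 0 = -6)
(10 + v)**2*(-2*26 - 409) = (10 - 6)**2*(-2*26 - 409) = 4**2*(-52 - 409) = 16*(-461) = -7376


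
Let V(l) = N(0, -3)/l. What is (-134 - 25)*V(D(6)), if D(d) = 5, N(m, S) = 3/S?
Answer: 159/5 ≈ 31.800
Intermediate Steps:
V(l) = -1/l (V(l) = (3/(-3))/l = (3*(-⅓))/l = -1/l)
(-134 - 25)*V(D(6)) = (-134 - 25)*(-1/5) = -(-159)/5 = -159*(-⅕) = 159/5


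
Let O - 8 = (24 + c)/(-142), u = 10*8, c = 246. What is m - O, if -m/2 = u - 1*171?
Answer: 12489/71 ≈ 175.90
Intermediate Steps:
u = 80
O = 433/71 (O = 8 + (24 + 246)/(-142) = 8 + 270*(-1/142) = 8 - 135/71 = 433/71 ≈ 6.0986)
m = 182 (m = -2*(80 - 1*171) = -2*(80 - 171) = -2*(-91) = 182)
m - O = 182 - 1*433/71 = 182 - 433/71 = 12489/71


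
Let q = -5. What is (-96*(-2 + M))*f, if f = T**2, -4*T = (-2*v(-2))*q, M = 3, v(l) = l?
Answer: -2400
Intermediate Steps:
T = 5 (T = -(-2*(-2))*(-5)/4 = -(-5) = -1/4*(-20) = 5)
f = 25 (f = 5**2 = 25)
(-96*(-2 + M))*f = -96*(-2 + 3)*25 = -96*25 = -2400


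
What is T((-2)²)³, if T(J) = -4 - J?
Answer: -512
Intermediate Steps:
T((-2)²)³ = (-4 - 1*(-2)²)³ = (-4 - 1*4)³ = (-4 - 4)³ = (-8)³ = -512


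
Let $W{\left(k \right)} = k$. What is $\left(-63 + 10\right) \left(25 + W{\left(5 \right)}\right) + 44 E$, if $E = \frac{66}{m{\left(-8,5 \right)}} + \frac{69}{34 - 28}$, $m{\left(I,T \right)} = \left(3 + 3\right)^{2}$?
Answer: $- \frac{3010}{3} \approx -1003.3$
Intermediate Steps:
$m{\left(I,T \right)} = 36$ ($m{\left(I,T \right)} = 6^{2} = 36$)
$E = \frac{40}{3}$ ($E = \frac{66}{36} + \frac{69}{34 - 28} = 66 \cdot \frac{1}{36} + \frac{69}{6} = \frac{11}{6} + 69 \cdot \frac{1}{6} = \frac{11}{6} + \frac{23}{2} = \frac{40}{3} \approx 13.333$)
$\left(-63 + 10\right) \left(25 + W{\left(5 \right)}\right) + 44 E = \left(-63 + 10\right) \left(25 + 5\right) + 44 \cdot \frac{40}{3} = \left(-53\right) 30 + \frac{1760}{3} = -1590 + \frac{1760}{3} = - \frac{3010}{3}$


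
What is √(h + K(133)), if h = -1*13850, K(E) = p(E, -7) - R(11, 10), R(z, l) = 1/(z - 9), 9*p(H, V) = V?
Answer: I*√498646/6 ≈ 117.69*I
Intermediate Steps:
p(H, V) = V/9
R(z, l) = 1/(-9 + z)
K(E) = -23/18 (K(E) = (⅑)*(-7) - 1/(-9 + 11) = -7/9 - 1/2 = -7/9 - 1*½ = -7/9 - ½ = -23/18)
h = -13850
√(h + K(133)) = √(-13850 - 23/18) = √(-249323/18) = I*√498646/6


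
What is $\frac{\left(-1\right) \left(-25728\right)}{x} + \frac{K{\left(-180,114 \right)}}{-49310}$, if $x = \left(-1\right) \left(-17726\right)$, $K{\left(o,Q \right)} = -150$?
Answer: $\frac{63565329}{43703453} \approx 1.4545$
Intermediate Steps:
$x = 17726$
$\frac{\left(-1\right) \left(-25728\right)}{x} + \frac{K{\left(-180,114 \right)}}{-49310} = \frac{\left(-1\right) \left(-25728\right)}{17726} - \frac{150}{-49310} = 25728 \cdot \frac{1}{17726} - - \frac{15}{4931} = \frac{12864}{8863} + \frac{15}{4931} = \frac{63565329}{43703453}$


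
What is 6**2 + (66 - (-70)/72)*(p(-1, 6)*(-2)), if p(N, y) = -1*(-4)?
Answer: -4498/9 ≈ -499.78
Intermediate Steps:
p(N, y) = 4
6**2 + (66 - (-70)/72)*(p(-1, 6)*(-2)) = 6**2 + (66 - (-70)/72)*(4*(-2)) = 36 + (66 - (-70)/72)*(-8) = 36 + (66 - 1*(-35/36))*(-8) = 36 + (66 + 35/36)*(-8) = 36 + (2411/36)*(-8) = 36 - 4822/9 = -4498/9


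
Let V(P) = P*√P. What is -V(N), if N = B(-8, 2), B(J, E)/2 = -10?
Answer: 40*I*√5 ≈ 89.443*I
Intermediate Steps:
B(J, E) = -20 (B(J, E) = 2*(-10) = -20)
N = -20
V(P) = P^(3/2)
-V(N) = -(-20)^(3/2) = -(-40)*I*√5 = 40*I*√5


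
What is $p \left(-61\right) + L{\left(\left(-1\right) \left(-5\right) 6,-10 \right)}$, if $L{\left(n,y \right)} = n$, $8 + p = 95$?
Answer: $-5277$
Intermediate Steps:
$p = 87$ ($p = -8 + 95 = 87$)
$p \left(-61\right) + L{\left(\left(-1\right) \left(-5\right) 6,-10 \right)} = 87 \left(-61\right) + \left(-1\right) \left(-5\right) 6 = -5307 + 5 \cdot 6 = -5307 + 30 = -5277$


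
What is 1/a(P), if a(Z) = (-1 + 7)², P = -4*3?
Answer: 1/36 ≈ 0.027778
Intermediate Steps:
P = -12
a(Z) = 36 (a(Z) = 6² = 36)
1/a(P) = 1/36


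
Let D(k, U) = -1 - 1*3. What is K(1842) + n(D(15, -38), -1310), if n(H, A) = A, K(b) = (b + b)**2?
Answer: 13570546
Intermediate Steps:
K(b) = 4*b**2 (K(b) = (2*b)**2 = 4*b**2)
D(k, U) = -4 (D(k, U) = -1 - 3 = -4)
K(1842) + n(D(15, -38), -1310) = 4*1842**2 - 1310 = 4*3392964 - 1310 = 13571856 - 1310 = 13570546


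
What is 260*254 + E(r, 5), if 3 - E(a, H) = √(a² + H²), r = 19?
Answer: 66043 - √386 ≈ 66023.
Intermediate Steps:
E(a, H) = 3 - √(H² + a²) (E(a, H) = 3 - √(a² + H²) = 3 - √(H² + a²))
260*254 + E(r, 5) = 260*254 + (3 - √(5² + 19²)) = 66040 + (3 - √(25 + 361)) = 66040 + (3 - √386) = 66043 - √386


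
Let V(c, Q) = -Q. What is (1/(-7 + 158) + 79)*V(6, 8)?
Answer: -95440/151 ≈ -632.05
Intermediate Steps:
(1/(-7 + 158) + 79)*V(6, 8) = (1/(-7 + 158) + 79)*(-1*8) = (1/151 + 79)*(-8) = (11930/151)*(-8) = -95440/151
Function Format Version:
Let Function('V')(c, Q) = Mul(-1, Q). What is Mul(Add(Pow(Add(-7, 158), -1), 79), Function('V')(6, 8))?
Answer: Rational(-95440, 151) ≈ -632.05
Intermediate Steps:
Mul(Add(Pow(Add(-7, 158), -1), 79), Function('V')(6, 8)) = Mul(Add(Pow(Add(-7, 158), -1), 79), Mul(-1, 8)) = Mul(Add(Pow(151, -1), 79), -8) = Mul(Add(Rational(1, 151), 79), -8) = Mul(Rational(11930, 151), -8) = Rational(-95440, 151)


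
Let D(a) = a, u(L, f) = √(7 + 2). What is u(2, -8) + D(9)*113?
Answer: 1020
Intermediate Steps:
u(L, f) = 3 (u(L, f) = √9 = 3)
u(2, -8) + D(9)*113 = 3 + 9*113 = 3 + 1017 = 1020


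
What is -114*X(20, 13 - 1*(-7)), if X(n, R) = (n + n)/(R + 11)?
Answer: -4560/31 ≈ -147.10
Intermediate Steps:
X(n, R) = 2*n/(11 + R) (X(n, R) = (2*n)/(11 + R) = 2*n/(11 + R))
-114*X(20, 13 - 1*(-7)) = -228*20/(11 + (13 - 1*(-7))) = -228*20/(11 + (13 + 7)) = -228*20/(11 + 20) = -228*20/31 = -114*40/31 = -4560/31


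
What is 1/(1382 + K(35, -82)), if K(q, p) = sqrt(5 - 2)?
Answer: 1382/1909921 - sqrt(3)/1909921 ≈ 0.00072268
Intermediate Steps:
K(q, p) = sqrt(3)
1/(1382 + K(35, -82)) = 1/(1382 + sqrt(3))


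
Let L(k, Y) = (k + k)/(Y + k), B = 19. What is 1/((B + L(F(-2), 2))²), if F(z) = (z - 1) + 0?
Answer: 1/625 ≈ 0.0016000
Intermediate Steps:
F(z) = -1 + z (F(z) = (-1 + z) + 0 = -1 + z)
L(k, Y) = 2*k/(Y + k) (L(k, Y) = (2*k)/(Y + k) = 2*k/(Y + k))
1/((B + L(F(-2), 2))²) = 1/((19 + 2*(-1 - 2)/(2 + (-1 - 2)))²) = 1/((19 + 2*(-3)/(2 - 3))²) = 1/((19 + 2*(-3)/(-1))²) = 1/((19 + 2*(-3)*(-1))²) = 1/((19 + 6)²) = 1/(25²) = 1/625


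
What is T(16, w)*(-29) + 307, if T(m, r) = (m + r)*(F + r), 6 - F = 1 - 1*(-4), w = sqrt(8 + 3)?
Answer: -476 - 493*sqrt(11) ≈ -2111.1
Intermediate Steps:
w = sqrt(11) ≈ 3.3166
F = 1 (F = 6 - (1 - 1*(-4)) = 6 - (1 + 4) = 6 - 1*5 = 6 - 5 = 1)
T(m, r) = (1 + r)*(m + r) (T(m, r) = (m + r)*(1 + r) = (1 + r)*(m + r))
T(16, w)*(-29) + 307 = (16 + sqrt(11) + (sqrt(11))**2 + 16*sqrt(11))*(-29) + 307 = (16 + sqrt(11) + 11 + 16*sqrt(11))*(-29) + 307 = (27 + 17*sqrt(11))*(-29) + 307 = (-783 - 493*sqrt(11)) + 307 = -476 - 493*sqrt(11)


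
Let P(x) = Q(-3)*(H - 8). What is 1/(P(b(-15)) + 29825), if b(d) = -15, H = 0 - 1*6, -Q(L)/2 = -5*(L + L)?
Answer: 1/30665 ≈ 3.2610e-5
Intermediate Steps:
Q(L) = 20*L (Q(L) = -(-10)*(L + L) = -(-10)*2*L = -(-20)*L = 20*L)
H = -6 (H = 0 - 6 = -6)
P(x) = 840 (P(x) = (20*(-3))*(-6 - 8) = -60*(-14) = 840)
1/(P(b(-15)) + 29825) = 1/(840 + 29825) = 1/30665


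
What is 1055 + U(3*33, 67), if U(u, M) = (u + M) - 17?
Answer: 1204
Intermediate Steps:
U(u, M) = -17 + M + u (U(u, M) = (M + u) - 17 = -17 + M + u)
1055 + U(3*33, 67) = 1055 + (-17 + 67 + 3*33) = 1055 + (-17 + 67 + 99) = 1055 + 149 = 1204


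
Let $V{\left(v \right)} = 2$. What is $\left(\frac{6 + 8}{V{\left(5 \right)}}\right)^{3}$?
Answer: $343$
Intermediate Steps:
$\left(\frac{6 + 8}{V{\left(5 \right)}}\right)^{3} = \left(\frac{6 + 8}{2}\right)^{3} = \left(14 \cdot \frac{1}{2}\right)^{3} = 7^{3} = 343$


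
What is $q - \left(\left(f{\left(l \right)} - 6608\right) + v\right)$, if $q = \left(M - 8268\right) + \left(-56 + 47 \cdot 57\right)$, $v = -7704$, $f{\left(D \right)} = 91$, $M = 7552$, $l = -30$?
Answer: $16128$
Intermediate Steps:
$q = 1907$ ($q = \left(7552 - 8268\right) + \left(-56 + 47 \cdot 57\right) = -716 + \left(-56 + 2679\right) = -716 + 2623 = 1907$)
$q - \left(\left(f{\left(l \right)} - 6608\right) + v\right) = 1907 - \left(\left(91 - 6608\right) - 7704\right) = 1907 - \left(-6517 - 7704\right) = 1907 - -14221 = 1907 + 14221 = 16128$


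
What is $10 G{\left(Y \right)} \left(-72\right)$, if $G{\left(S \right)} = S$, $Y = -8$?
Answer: $5760$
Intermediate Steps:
$10 G{\left(Y \right)} \left(-72\right) = 10 \left(-8\right) \left(-72\right) = \left(-80\right) \left(-72\right) = 5760$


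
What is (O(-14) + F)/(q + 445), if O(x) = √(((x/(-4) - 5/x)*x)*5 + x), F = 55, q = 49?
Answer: 55/494 + I*√71/247 ≈ 0.11134 + 0.034114*I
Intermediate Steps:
O(x) = √(x + 5*x*(-5/x - x/4)) (O(x) = √(((x*(-¼) - 5/x)*x)*5 + x) = √(((-x/4 - 5/x)*x)*5 + x) = √(((-5/x - x/4)*x)*5 + x) = √((x*(-5/x - x/4))*5 + x) = √(5*x*(-5/x - x/4) + x) = √(x + 5*x*(-5/x - x/4)))
(O(-14) + F)/(q + 445) = (√(-100 - 5*(-14)² + 4*(-14))/2 + 55)/(49 + 445) = (√(-100 - 5*196 - 56)/2 + 55)/494 = (√(-100 - 980 - 56)/2 + 55)*(1/494) = (√(-1136)/2 + 55)*(1/494) = ((4*I*√71)/2 + 55)*(1/494) = (2*I*√71 + 55)*(1/494) = (55 + 2*I*√71)*(1/494) = 55/494 + I*√71/247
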